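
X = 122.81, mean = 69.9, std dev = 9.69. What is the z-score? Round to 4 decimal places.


z = (X - mu) / sigma
X - mu = 122.81 - 69.9 = 52.91
z = 52.91 / 9.69 = 5291/969 ≈ 5.460268

5.4603


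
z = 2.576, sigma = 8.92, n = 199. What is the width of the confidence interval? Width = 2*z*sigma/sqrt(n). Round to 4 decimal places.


width = 2*z*sigma/sqrt(n)
2*z*sigma = 2 * 2.576 * 8.92 = 45.95584
sqrt(199) ≈ 14.106736
width = 45.95584 / 14.106736 ≈ 3.257723

3.2577


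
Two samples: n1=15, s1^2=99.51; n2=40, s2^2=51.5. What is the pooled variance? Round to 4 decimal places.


sp^2 = ((n1-1)*s1^2 + (n2-1)*s2^2)/(n1+n2-2)
(n1-1)*s1^2 = 14 * 99.51 = 1393.14
(n2-1)*s2^2 = 39 * 51.5 = 2008.5
numerator = 1393.14 + 2008.5 = 3401.64
n1+n2-2 = 53
sp^2 = 3401.64 / 53 = 85041/1325 ≈ 64.181887

64.1819


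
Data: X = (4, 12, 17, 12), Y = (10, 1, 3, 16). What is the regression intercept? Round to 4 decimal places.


a = ybar - b*xbar, where b = sum((xi-xbar)(yi-ybar)) / sum((xi-xbar)^2)
n = 4, xbar = 45/4 = 11.25, ybar = 30/4 = 7.5
Sxy = sum((xi-xbar)(yi-ybar)) = -42.5
Sxx = sum((xi-xbar)^2) = 86.75
b = Sxy / Sxx = -170/347 ≈ -0.489914
a = 7.5 - (-0.489914) * 11.25 = 4515/347 ≈ 13.011527

13.0115


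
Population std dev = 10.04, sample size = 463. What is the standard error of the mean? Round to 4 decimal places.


SE = sigma / sqrt(n)
sqrt(463) ≈ 21.517435
SE = 10.04 / 21.517435 ≈ 0.466598

0.4666


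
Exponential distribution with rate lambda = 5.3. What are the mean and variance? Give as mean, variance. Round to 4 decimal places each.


mean = 1/lam, var = 1/lam^2
mean = 1 / 5.3 = 10/53 ≈ 0.188679
lam^2 = 5.3^2 = 28.09
var = 1 / 28.09 = 100/2809 ≈ 0.035600

0.1887, 0.0356


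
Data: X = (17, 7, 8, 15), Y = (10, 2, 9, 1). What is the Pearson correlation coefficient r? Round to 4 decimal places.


r = sum((xi-xbar)(yi-ybar)) / sqrt(sum((xi-xbar)^2) * sum((yi-ybar)^2))
n = 4, xbar = 47/4 = 11.75, ybar = 22/4 = 5.5
Sxy = sum((xi-xbar)(yi-ybar)) = 12.5
Sxx = sum((xi-xbar)^2) = 74.75
Syy = sum((yi-ybar)^2) = 65
sqrt(Sxx*Syy) ≈ 69.704734
r = Sxy / sqrt(Sxx*Syy) = 12.5 / 69.704734 ≈ 0.179328

0.1793


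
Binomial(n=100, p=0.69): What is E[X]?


E[X] = n*p = 100 * 0.69 = 69

69


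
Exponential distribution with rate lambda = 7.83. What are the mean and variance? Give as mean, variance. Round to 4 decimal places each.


mean = 1/lam, var = 1/lam^2
mean = 1 / 7.83 = 100/783 ≈ 0.127714
lam^2 = 7.83^2 = 61.3089
var = 1 / 61.3089 ≈ 0.016311

0.1277, 0.0163


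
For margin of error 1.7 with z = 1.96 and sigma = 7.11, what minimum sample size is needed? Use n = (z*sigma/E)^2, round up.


z*sigma/E = 1.96 * 7.11 / 1.7 = 34839/4250 ≈ 8.197412
(z*sigma/E)^2 ≈ 67.197560
round up: n = 68

68


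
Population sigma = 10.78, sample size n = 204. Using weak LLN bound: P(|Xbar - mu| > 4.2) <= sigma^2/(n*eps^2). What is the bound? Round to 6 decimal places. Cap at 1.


bound = min(1, sigma^2/(n*eps^2))
sigma^2 = 10.78^2 = 116.2084
n*eps^2 = 204 * 4.2^2 = 204 * 17.64 = 3598.56
sigma^2/(n*eps^2) = 116.2084 / 3598.56 ≈ 0.03229303

0.032293


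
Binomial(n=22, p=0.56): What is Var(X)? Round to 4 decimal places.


Var = n*p*(1-p) = 22 * 0.56 * 0.44 = 5.4208

5.4208


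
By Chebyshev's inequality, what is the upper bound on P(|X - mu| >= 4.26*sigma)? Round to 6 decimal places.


P <= 1/k^2
k^2 = 4.26^2 = 18.1476
1/k^2 = 1 / 18.1476 ≈ 0.05510371

0.055104


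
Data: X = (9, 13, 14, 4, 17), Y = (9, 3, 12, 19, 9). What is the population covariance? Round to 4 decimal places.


Cov = (1/n)*sum((xi-xbar)(yi-ybar))
n = 5, xbar = 57/5 = 11.4, ybar = 52/5 = 10.4
sum((xi-xbar)(yi-ybar)) = -75.8
Cov = -75.8 / 5 = -15.16

-15.1600


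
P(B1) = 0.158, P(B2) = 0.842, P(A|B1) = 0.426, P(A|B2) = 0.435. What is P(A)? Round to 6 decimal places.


P(A) = P(A|B1)*P(B1) + P(A|B2)*P(B2)
P(A|B1)*P(B1) = 0.426 * 0.158 = 0.067308
P(A|B2)*P(B2) = 0.435 * 0.842 = 0.36627
P(A) = 0.067308 + 0.36627 = 0.433578

0.433578


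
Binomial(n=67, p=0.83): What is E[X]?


E[X] = n*p = 67 * 0.83 = 55.61

55.61


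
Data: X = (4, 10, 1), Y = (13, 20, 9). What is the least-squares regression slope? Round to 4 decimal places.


b = sum((xi-xbar)(yi-ybar)) / sum((xi-xbar)^2)
n = 3, xbar = 15/3 = 5, ybar = 42/3 = 14
Sxy = sum((xi-xbar)(yi-ybar)) = 51
Sxx = sum((xi-xbar)^2) = 42
b = Sxy / Sxx = 17/14 ≈ 1.214286

1.2143


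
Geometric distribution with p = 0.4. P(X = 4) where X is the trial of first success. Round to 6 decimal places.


P = (1-p)^(k-1) * p
(1-p)^(k-1) = 0.6^3 = 0.216
P = 0.216 * 0.4 = 0.0864

0.086400


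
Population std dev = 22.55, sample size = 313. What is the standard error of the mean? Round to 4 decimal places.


SE = sigma / sqrt(n)
sqrt(313) ≈ 17.691806
SE = 22.55 / 17.691806 ≈ 1.274601

1.2746


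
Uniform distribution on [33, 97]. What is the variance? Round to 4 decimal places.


Var = (b-a)^2 / 12
(b-a)^2 = (97 - 33)^2 = 4096
Var = 4096/12 ≈ 341.333333

341.3333


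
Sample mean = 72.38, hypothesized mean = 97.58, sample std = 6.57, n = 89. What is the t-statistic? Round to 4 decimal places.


t = (xbar - mu0) / (s/sqrt(n))
xbar - mu0 = 72.38 - 97.58 = -25.2
sqrt(89) ≈ 9.43398113
s/sqrt(n) = 6.57 / 9.43398113 ≈ 0.69641861
t = -25.2 / 0.69641861 ≈ -36.185133

-36.1851


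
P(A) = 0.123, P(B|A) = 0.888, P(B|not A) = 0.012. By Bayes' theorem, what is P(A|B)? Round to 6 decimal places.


P(A|B) = P(B|A)*P(A) / P(B), P(B) = P(B|A)*P(A) + P(B|not A)*P(not A)
P(B|A)*P(A) = 0.888 * 0.123 = 0.109224
P(B|not A)*P(not A) = 0.012 * 0.877 = 0.010524
P(B) = 0.109224 + 0.010524 = 0.119748
P(A|B) = 0.109224 / 0.119748 = 9102/9979 ≈ 0.91211544

0.912115


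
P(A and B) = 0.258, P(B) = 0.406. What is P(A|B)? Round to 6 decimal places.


P(A|B) = P(A and B) / P(B) = 0.258 / 0.406 = 129/203 ≈ 0.63546798

0.635468


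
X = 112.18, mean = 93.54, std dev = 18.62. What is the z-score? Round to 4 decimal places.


z = (X - mu) / sigma
X - mu = 112.18 - 93.54 = 18.64
z = 18.64 / 18.62 = 932/931 ≈ 1.001074

1.0011


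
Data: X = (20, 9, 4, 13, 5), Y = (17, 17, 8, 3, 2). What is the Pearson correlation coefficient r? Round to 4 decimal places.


r = sum((xi-xbar)(yi-ybar)) / sqrt(sum((xi-xbar)^2) * sum((yi-ybar)^2))
n = 5, xbar = 51/5 = 10.2, ybar = 47/5 = 9.4
Sxy = sum((xi-xbar)(yi-ybar)) = 94.6
Sxx = sum((xi-xbar)^2) = 170.8
Syy = sum((yi-ybar)^2) = 213.2
sqrt(Sxx*Syy) ≈ 190.825994
r = Sxy / sqrt(Sxx*Syy) = 94.6 / 190.825994 ≈ 0.495740

0.4957


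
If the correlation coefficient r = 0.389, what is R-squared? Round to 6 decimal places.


R^2 = r^2 = (0.389)^2 = 0.151321

0.151321


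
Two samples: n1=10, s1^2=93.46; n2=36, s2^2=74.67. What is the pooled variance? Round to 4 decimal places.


sp^2 = ((n1-1)*s1^2 + (n2-1)*s2^2)/(n1+n2-2)
(n1-1)*s1^2 = 9 * 93.46 = 841.14
(n2-1)*s2^2 = 35 * 74.67 = 2613.45
numerator = 841.14 + 2613.45 = 3454.59
n1+n2-2 = 44
sp^2 = 3454.59 / 44 = 345459/4400 ≈ 78.513409

78.5134


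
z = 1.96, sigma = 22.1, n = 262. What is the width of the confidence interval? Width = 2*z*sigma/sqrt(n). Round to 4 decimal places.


width = 2*z*sigma/sqrt(n)
2*z*sigma = 2 * 1.96 * 22.1 = 86.632
sqrt(262) ≈ 16.186414
width = 86.632 / 16.186414 ≈ 5.352143

5.3521


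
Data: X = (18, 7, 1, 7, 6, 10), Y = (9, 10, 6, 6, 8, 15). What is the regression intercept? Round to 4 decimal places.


a = ybar - b*xbar, where b = sum((xi-xbar)(yi-ybar)) / sum((xi-xbar)^2)
n = 6, xbar = 49/6 ≈ 8.166667, ybar = 54/6 = 9
Sxy = sum((xi-xbar)(yi-ybar)) = 37
Sxx = sum((xi-xbar)^2) = 953/6 ≈ 158.833333
b = Sxy / Sxx = 222/953 ≈ 0.232949
a = 9 - 0.232949 * 8.166667 = 6764/953 ≈ 7.097587

7.0976


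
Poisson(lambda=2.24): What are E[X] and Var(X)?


E[X] = Var(X) = lambda = 2.24

2.24, 2.24


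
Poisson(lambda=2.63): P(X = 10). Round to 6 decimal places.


P = e^(-lam) * lam^k / k!
e^(-2.63) ≈ 0.07207846
lam^k = 2.63^10 ≈ 15832.791218
k! = 10! = 3628800
P = 0.07207846 * 15832.791218 / 3628800 ≈ 0.000314

0.000314


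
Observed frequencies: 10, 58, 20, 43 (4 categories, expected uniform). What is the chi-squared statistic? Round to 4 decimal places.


chi2 = sum((O-E)^2/E), E = total/4
total = 131, E = 131/4 = 32.75
(10 - 32.75)^2 / 32.75 = 517.5625 / 32.75 = 8281/524 ≈ 15.803435
(58 - 32.75)^2 / 32.75 = 637.5625 / 32.75 = 10201/524 ≈ 19.467557
(20 - 32.75)^2 / 32.75 = 162.5625 / 32.75 = 2601/524 ≈ 4.963740
(43 - 32.75)^2 / 32.75 = 105.0625 / 32.75 = 1681/524 ≈ 3.208015
chi2 = 5691/131 ≈ 43.442748

43.4427


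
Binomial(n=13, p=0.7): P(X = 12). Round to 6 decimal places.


P = C(n,k) * p^k * (1-p)^(n-k)
C(13,12) = 13
p^k = 0.7^12 ≈ 0.01384129
(1-p)^(n-k) = 0.3^1 = 0.3
P = 13 * 0.01384129 * 0.3 ≈ 0.053981

0.053981


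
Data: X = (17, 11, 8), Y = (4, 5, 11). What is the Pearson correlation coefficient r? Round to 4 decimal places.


r = sum((xi-xbar)(yi-ybar)) / sqrt(sum((xi-xbar)^2) * sum((yi-ybar)^2))
n = 3, xbar = 36/3 = 12, ybar = 20/3 ≈ 6.666667
Sxy = sum((xi-xbar)(yi-ybar)) = -29
Sxx = sum((xi-xbar)^2) = 42
Syy = sum((yi-ybar)^2) = 86/3 ≈ 28.666667
sqrt(Sxx*Syy) ≈ 34.698703
r = Sxy / sqrt(Sxx*Syy) = -29 / 34.698703 ≈ -0.835766

-0.8358


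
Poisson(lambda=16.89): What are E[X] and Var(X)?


E[X] = Var(X) = lambda = 16.89

16.89, 16.89


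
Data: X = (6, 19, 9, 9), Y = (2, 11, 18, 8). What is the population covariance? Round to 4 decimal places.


Cov = (1/n)*sum((xi-xbar)(yi-ybar))
n = 4, xbar = 43/4 = 10.75, ybar = 39/4 = 9.75
sum((xi-xbar)(yi-ybar)) = 35.75
Cov = 35.75 / 4 = 8.9375

8.9375


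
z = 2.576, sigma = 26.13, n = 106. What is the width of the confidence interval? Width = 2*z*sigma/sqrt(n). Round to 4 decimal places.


width = 2*z*sigma/sqrt(n)
2*z*sigma = 2 * 2.576 * 26.13 = 134.62176
sqrt(106) ≈ 10.295630
width = 134.62176 / 10.295630 ≈ 13.075621

13.0756


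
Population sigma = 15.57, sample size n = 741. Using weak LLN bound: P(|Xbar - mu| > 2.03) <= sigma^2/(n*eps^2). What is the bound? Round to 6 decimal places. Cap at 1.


bound = min(1, sigma^2/(n*eps^2))
sigma^2 = 15.57^2 = 242.4249
n*eps^2 = 741 * 2.03^2 = 741 * 4.1209 = 3053.5869
sigma^2/(n*eps^2) = 242.4249 / 3053.5869 ≈ 0.07939021

0.079390


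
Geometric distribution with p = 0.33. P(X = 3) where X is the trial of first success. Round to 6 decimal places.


P = (1-p)^(k-1) * p
(1-p)^(k-1) = 0.67^2 = 0.4489
P = 0.4489 * 0.33 = 0.148137

0.148137


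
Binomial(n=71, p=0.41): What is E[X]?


E[X] = n*p = 71 * 0.41 = 29.11

29.11


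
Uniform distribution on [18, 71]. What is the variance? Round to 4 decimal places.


Var = (b-a)^2 / 12
(b-a)^2 = (71 - 18)^2 = 2809
Var = 2809/12 ≈ 234.083333

234.0833


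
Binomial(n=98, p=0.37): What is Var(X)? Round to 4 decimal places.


Var = n*p*(1-p) = 98 * 0.37 * 0.63 = 22.8438

22.8438


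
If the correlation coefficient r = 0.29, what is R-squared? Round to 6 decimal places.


R^2 = r^2 = (0.29)^2 = 0.0841

0.084100


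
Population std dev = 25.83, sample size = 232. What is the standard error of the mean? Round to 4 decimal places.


SE = sigma / sqrt(n)
sqrt(232) ≈ 15.231546
SE = 25.83 / 15.231546 ≈ 1.695823

1.6958


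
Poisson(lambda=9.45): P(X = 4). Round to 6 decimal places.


P = e^(-lam) * lam^k / k!
e^(-9.45) ≈ 0.00007868957
lam^k = 9.45^4 ≈ 7974.936506
k! = 4! = 24
P = 0.00007868957 * 7974.936506 / 24 ≈ 0.026148

0.026148


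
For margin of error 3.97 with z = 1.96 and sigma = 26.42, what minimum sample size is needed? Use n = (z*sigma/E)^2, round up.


z*sigma/E = 1.96 * 26.42 / 3.97 = 129458/9925 ≈ 13.043627
(z*sigma/E)^2 ≈ 170.136211
round up: n = 171

171


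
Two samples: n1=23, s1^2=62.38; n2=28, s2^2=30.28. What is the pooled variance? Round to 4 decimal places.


sp^2 = ((n1-1)*s1^2 + (n2-1)*s2^2)/(n1+n2-2)
(n1-1)*s1^2 = 22 * 62.38 = 1372.36
(n2-1)*s2^2 = 27 * 30.28 = 817.56
numerator = 1372.36 + 817.56 = 2189.92
n1+n2-2 = 49
sp^2 = 2189.92 / 49 = 54748/1225 ≈ 44.692245

44.6922


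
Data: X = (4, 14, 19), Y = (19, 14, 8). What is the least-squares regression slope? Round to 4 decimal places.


b = sum((xi-xbar)(yi-ybar)) / sum((xi-xbar)^2)
n = 3, xbar = 37/3 ≈ 12.333333, ybar = 41/3 ≈ 13.666667
Sxy = sum((xi-xbar)(yi-ybar)) = -245/3 ≈ -81.666667
Sxx = sum((xi-xbar)^2) = 350/3 ≈ 116.666667
b = Sxy / Sxx = -0.7

-0.7000


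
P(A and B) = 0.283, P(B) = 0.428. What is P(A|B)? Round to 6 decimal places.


P(A|B) = P(A and B) / P(B) = 0.283 / 0.428 = 283/428 ≈ 0.66121495

0.661215


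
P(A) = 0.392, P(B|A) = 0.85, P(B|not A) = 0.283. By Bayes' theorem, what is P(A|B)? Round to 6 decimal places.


P(A|B) = P(B|A)*P(A) / P(B), P(B) = P(B|A)*P(A) + P(B|not A)*P(not A)
P(B|A)*P(A) = 0.85 * 0.392 = 0.3332
P(B|not A)*P(not A) = 0.283 * 0.608 = 0.172064
P(B) = 0.3332 + 0.172064 = 0.505264
P(A|B) = 0.3332 / 0.505264 ≈ 0.65945723

0.659457


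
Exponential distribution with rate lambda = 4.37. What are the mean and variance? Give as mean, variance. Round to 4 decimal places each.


mean = 1/lam, var = 1/lam^2
mean = 1 / 4.37 = 100/437 ≈ 0.228833
lam^2 = 4.37^2 = 19.0969
var = 1 / 19.0969 ≈ 0.052365

0.2288, 0.0524


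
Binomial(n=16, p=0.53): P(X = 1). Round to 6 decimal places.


P = C(n,k) * p^k * (1-p)^(n-k)
C(16,1) = 16
p^k = 0.53^1 = 0.53
(1-p)^(n-k) = 0.47^15 ≈ 0.00001206335
P = 16 * 0.53 * 0.00001206335 ≈ 0.000102

0.000102


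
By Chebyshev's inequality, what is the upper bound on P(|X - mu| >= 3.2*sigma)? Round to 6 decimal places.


P <= 1/k^2
k^2 = 3.2^2 = 10.24
1/k^2 = 1 / 10.24 = 0.09765625

0.097656


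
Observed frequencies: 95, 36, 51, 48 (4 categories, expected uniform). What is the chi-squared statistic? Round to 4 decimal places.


chi2 = sum((O-E)^2/E), E = total/4
total = 230, E = 230/4 = 57.5
(95 - 57.5)^2 / 57.5 = 1406.25 / 57.5 = 1125/46 ≈ 24.456522
(36 - 57.5)^2 / 57.5 = 462.25 / 57.5 = 1849/230 ≈ 8.039130
(51 - 57.5)^2 / 57.5 = 42.25 / 57.5 = 169/230 ≈ 0.734783
(48 - 57.5)^2 / 57.5 = 90.25 / 57.5 = 361/230 ≈ 1.569565
chi2 = 34.8

34.8000


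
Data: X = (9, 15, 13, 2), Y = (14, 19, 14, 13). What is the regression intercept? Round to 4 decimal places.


a = ybar - b*xbar, where b = sum((xi-xbar)(yi-ybar)) / sum((xi-xbar)^2)
n = 4, xbar = 39/4 = 9.75, ybar = 60/4 = 15
Sxy = sum((xi-xbar)(yi-ybar)) = 34
Sxx = sum((xi-xbar)^2) = 98.75
b = Sxy / Sxx = 136/395 ≈ 0.344304
a = 15 - 0.344304 * 9.75 = 4599/395 ≈ 11.643038

11.6430


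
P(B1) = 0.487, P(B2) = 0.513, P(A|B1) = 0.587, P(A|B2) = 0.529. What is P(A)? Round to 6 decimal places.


P(A) = P(A|B1)*P(B1) + P(A|B2)*P(B2)
P(A|B1)*P(B1) = 0.587 * 0.487 = 0.285869
P(A|B2)*P(B2) = 0.529 * 0.513 = 0.271377
P(A) = 0.285869 + 0.271377 = 0.557246

0.557246


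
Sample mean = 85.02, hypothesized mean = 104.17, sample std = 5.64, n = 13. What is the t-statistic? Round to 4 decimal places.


t = (xbar - mu0) / (s/sqrt(n))
xbar - mu0 = 85.02 - 104.17 = -19.15
sqrt(13) ≈ 3.60555128
s/sqrt(n) = 5.64 / 3.60555128 ≈ 1.56425455
t = -19.15 / 1.56425455 ≈ -12.242253

-12.2423


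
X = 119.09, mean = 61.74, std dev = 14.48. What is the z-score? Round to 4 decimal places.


z = (X - mu) / sigma
X - mu = 119.09 - 61.74 = 57.35
z = 57.35 / 14.48 = 5735/1448 ≈ 3.960635

3.9606


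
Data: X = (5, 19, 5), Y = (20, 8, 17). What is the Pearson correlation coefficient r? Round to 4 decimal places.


r = sum((xi-xbar)(yi-ybar)) / sqrt(sum((xi-xbar)^2) * sum((yi-ybar)^2))
n = 3, xbar = 29/3 ≈ 9.666667, ybar = 45/3 = 15
Sxy = sum((xi-xbar)(yi-ybar)) = -98
Sxx = sum((xi-xbar)^2) = 392/3 ≈ 130.666667
Syy = sum((yi-ybar)^2) = 78
sqrt(Sxx*Syy) ≈ 100.955436
r = Sxy / sqrt(Sxx*Syy) = -98 / 100.955436 ≈ -0.970725

-0.9707


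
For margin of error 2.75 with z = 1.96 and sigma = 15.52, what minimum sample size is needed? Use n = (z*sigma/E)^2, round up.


z*sigma/E = 1.96 * 15.52 / 2.75 = 76048/6875 ≈ 11.061527
(z*sigma/E)^2 ≈ 122.357386
round up: n = 123

123


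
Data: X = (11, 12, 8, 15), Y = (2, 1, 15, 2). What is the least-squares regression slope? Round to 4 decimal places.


b = sum((xi-xbar)(yi-ybar)) / sum((xi-xbar)^2)
n = 4, xbar = 46/4 = 11.5, ybar = 20/4 = 5
Sxy = sum((xi-xbar)(yi-ybar)) = -46
Sxx = sum((xi-xbar)^2) = 25
b = Sxy / Sxx = -1.84

-1.8400


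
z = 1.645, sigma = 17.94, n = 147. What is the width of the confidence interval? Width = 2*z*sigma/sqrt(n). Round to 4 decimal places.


width = 2*z*sigma/sqrt(n)
2*z*sigma = 2 * 1.645 * 17.94 = 59.0226
sqrt(147) ≈ 12.124356
width = 59.0226 / 12.124356 ≈ 4.868102

4.8681


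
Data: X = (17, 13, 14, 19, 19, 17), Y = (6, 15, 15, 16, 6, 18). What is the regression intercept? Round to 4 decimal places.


a = ybar - b*xbar, where b = sum((xi-xbar)(yi-ybar)) / sum((xi-xbar)^2)
n = 6, xbar = 99/6 = 16.5, ybar = 76/6 = 38/3 ≈ 12.666667
Sxy = sum((xi-xbar)(yi-ybar)) = -23
Sxx = sum((xi-xbar)^2) = 31.5
b = Sxy / Sxx = -46/63 ≈ -0.730159
a = 12.666667 - (-0.730159) * 16.5 = 173/7 ≈ 24.714286

24.7143


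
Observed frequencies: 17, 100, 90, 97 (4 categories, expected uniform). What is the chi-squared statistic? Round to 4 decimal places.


chi2 = sum((O-E)^2/E), E = total/4
total = 304, E = 304/4 = 76
(17 - 76)^2 / 76 = 3481 / 76 = 3481/76 ≈ 45.802632
(100 - 76)^2 / 76 = 576 / 76 = 144/19 ≈ 7.578947
(90 - 76)^2 / 76 = 196 / 76 = 49/19 ≈ 2.578947
(97 - 76)^2 / 76 = 441 / 76 = 441/76 ≈ 5.802632
chi2 = 2347/38 ≈ 61.763158

61.7632


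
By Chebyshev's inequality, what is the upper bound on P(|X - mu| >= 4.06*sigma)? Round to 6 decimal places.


P <= 1/k^2
k^2 = 4.06^2 = 16.4836
1/k^2 = 1 / 16.4836 ≈ 0.06066636

0.060666


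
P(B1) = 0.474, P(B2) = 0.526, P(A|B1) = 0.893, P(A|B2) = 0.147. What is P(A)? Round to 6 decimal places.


P(A) = P(A|B1)*P(B1) + P(A|B2)*P(B2)
P(A|B1)*P(B1) = 0.893 * 0.474 = 0.423282
P(A|B2)*P(B2) = 0.147 * 0.526 = 0.077322
P(A) = 0.423282 + 0.077322 = 0.500604

0.500604


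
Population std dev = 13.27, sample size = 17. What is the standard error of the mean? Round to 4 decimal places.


SE = sigma / sqrt(n)
sqrt(17) ≈ 4.123106
SE = 13.27 / 4.123106 ≈ 3.218448

3.2184


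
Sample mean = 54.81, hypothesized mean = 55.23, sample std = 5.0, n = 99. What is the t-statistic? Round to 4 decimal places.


t = (xbar - mu0) / (s/sqrt(n))
xbar - mu0 = 54.81 - 55.23 = -0.42
sqrt(99) ≈ 9.94987437
s/sqrt(n) = 5.0 / 9.94987437 ≈ 0.50251891
t = -0.42 / 0.50251891 ≈ -0.835789

-0.8358


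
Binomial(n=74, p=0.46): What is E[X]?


E[X] = n*p = 74 * 0.46 = 34.04

34.04


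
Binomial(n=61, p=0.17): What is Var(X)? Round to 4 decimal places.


Var = n*p*(1-p) = 61 * 0.17 * 0.83 = 8.6071

8.6071


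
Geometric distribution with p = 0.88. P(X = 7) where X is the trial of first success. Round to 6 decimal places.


P = (1-p)^(k-1) * p
(1-p)^(k-1) = 0.12^6 = 0.000002985984
P = 0.000002985984 * 0.88 ≈ 0.000002627666

0.000003


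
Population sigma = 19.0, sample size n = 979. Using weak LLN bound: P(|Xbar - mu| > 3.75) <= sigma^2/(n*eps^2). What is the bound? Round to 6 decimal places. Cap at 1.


bound = min(1, sigma^2/(n*eps^2))
sigma^2 = 19.0^2 = 361
n*eps^2 = 979 * 3.75^2 = 979 * 14.0625 = 13767.1875
sigma^2/(n*eps^2) = 361 / 13767.1875 ≈ 0.02622177

0.026222


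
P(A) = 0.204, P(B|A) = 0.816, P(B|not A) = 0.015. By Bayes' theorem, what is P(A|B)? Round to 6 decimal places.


P(A|B) = P(B|A)*P(A) / P(B), P(B) = P(B|A)*P(A) + P(B|not A)*P(not A)
P(B|A)*P(A) = 0.816 * 0.204 = 0.166464
P(B|not A)*P(not A) = 0.015 * 0.796 = 0.01194
P(B) = 0.166464 + 0.01194 = 0.178404
P(A|B) = 0.166464 / 0.178404 ≈ 0.93307325

0.933073


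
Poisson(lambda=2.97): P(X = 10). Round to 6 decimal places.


P = e^(-lam) * lam^k / k!
e^(-2.97) ≈ 0.05130331
lam^k = 2.97^10 ≈ 53402.857147
k! = 10! = 3628800
P = 0.05130331 * 53402.857147 / 3628800 ≈ 0.000755

0.000755


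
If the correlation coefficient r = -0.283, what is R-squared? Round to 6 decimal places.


R^2 = r^2 = (-0.283)^2 = 0.080089

0.080089


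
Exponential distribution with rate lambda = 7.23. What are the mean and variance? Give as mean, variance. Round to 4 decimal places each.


mean = 1/lam, var = 1/lam^2
mean = 1 / 7.23 = 100/723 ≈ 0.138313
lam^2 = 7.23^2 = 52.2729
var = 1 / 52.2729 ≈ 0.019130

0.1383, 0.0191


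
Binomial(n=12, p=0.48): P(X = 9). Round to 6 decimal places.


P = C(n,k) * p^k * (1-p)^(n-k)
C(12,9) = 220
p^k = 0.48^9 ≈ 0.001352605
(1-p)^(n-k) = 0.52^3 = 0.140608
P = 220 * 0.001352605 * 0.140608 ≈ 0.041841

0.041841


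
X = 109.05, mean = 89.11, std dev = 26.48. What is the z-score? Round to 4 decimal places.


z = (X - mu) / sigma
X - mu = 109.05 - 89.11 = 19.94
z = 19.94 / 26.48 = 997/1324 ≈ 0.753021

0.7530


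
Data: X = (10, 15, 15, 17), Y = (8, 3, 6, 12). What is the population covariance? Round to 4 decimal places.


Cov = (1/n)*sum((xi-xbar)(yi-ybar))
n = 4, xbar = 57/4 = 14.25, ybar = 29/4 = 7.25
sum((xi-xbar)(yi-ybar)) = 5.75
Cov = 5.75 / 4 = 1.4375

1.4375


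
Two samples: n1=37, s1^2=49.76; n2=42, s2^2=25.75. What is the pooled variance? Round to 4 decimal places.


sp^2 = ((n1-1)*s1^2 + (n2-1)*s2^2)/(n1+n2-2)
(n1-1)*s1^2 = 36 * 49.76 = 1791.36
(n2-1)*s2^2 = 41 * 25.75 = 1055.75
numerator = 1791.36 + 1055.75 = 2847.11
n1+n2-2 = 77
sp^2 = 2847.11 / 77 = 40673/1100 ≈ 36.975455

36.9755


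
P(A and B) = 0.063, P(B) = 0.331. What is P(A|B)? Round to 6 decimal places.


P(A|B) = P(A and B) / P(B) = 0.063 / 0.331 = 63/331 ≈ 0.19033233

0.190332


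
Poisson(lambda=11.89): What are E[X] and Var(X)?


E[X] = Var(X) = lambda = 11.89

11.89, 11.89


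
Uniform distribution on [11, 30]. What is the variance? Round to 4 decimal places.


Var = (b-a)^2 / 12
(b-a)^2 = (30 - 11)^2 = 361
Var = 361/12 ≈ 30.083333

30.0833


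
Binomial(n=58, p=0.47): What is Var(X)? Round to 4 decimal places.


Var = n*p*(1-p) = 58 * 0.47 * 0.53 = 14.4478

14.4478


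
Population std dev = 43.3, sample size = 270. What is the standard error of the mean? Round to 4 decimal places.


SE = sigma / sqrt(n)
sqrt(270) ≈ 16.431677
SE = 43.3 / 16.431677 ≈ 2.635154

2.6352


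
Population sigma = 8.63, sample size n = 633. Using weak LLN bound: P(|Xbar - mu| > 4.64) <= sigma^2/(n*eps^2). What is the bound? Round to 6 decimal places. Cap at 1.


bound = min(1, sigma^2/(n*eps^2))
sigma^2 = 8.63^2 = 74.4769
n*eps^2 = 633 * 4.64^2 = 633 * 21.5296 = 13628.2368
sigma^2/(n*eps^2) = 74.4769 / 13628.2368 ≈ 0.00546490

0.005465


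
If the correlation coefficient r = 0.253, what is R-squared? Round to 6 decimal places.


R^2 = r^2 = (0.253)^2 = 0.064009

0.064009


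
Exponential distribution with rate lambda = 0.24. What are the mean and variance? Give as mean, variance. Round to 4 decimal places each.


mean = 1/lam, var = 1/lam^2
mean = 1 / 0.24 = 25/6 ≈ 4.166667
lam^2 = 0.24^2 = 0.0576
var = 1 / 0.0576 = 625/36 ≈ 17.361111

4.1667, 17.3611


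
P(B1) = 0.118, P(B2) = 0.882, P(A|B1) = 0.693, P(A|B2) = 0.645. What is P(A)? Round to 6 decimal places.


P(A) = P(A|B1)*P(B1) + P(A|B2)*P(B2)
P(A|B1)*P(B1) = 0.693 * 0.118 = 0.081774
P(A|B2)*P(B2) = 0.645 * 0.882 = 0.56889
P(A) = 0.081774 + 0.56889 = 0.650664

0.650664


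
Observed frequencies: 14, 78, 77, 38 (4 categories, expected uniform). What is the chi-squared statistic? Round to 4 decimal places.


chi2 = sum((O-E)^2/E), E = total/4
total = 207, E = 207/4 = 51.75
(14 - 51.75)^2 / 51.75 = 1425.0625 / 51.75 = 22801/828 ≈ 27.537440
(78 - 51.75)^2 / 51.75 = 689.0625 / 51.75 = 1225/92 ≈ 13.315217
(77 - 51.75)^2 / 51.75 = 637.5625 / 51.75 = 10201/828 ≈ 12.320048
(38 - 51.75)^2 / 51.75 = 189.0625 / 51.75 = 3025/828 ≈ 3.653382
chi2 = 1307/23 ≈ 56.826087

56.8261


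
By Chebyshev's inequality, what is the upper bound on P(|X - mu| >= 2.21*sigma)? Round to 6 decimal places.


P <= 1/k^2
k^2 = 2.21^2 = 4.8841
1/k^2 = 1 / 4.8841 ≈ 0.20474601

0.204746


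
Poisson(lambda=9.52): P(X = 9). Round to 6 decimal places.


P = e^(-lam) * lam^k / k!
e^(-9.52) ≈ 0.00007336966
lam^k = 9.52^9 ≈ 642292033.603432
k! = 9! = 362880
P = 0.00007336966 * 642292033.603432 / 362880 ≈ 0.129863

0.129863


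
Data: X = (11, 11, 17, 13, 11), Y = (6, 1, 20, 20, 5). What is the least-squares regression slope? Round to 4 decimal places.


b = sum((xi-xbar)(yi-ybar)) / sum((xi-xbar)^2)
n = 5, xbar = 63/5 = 12.6, ybar = 52/5 = 10.4
Sxy = sum((xi-xbar)(yi-ybar)) = 76.8
Sxx = sum((xi-xbar)^2) = 27.2
b = Sxy / Sxx = 48/17 ≈ 2.823529

2.8235


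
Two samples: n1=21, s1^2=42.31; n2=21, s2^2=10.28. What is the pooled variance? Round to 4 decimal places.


sp^2 = ((n1-1)*s1^2 + (n2-1)*s2^2)/(n1+n2-2)
(n1-1)*s1^2 = 20 * 42.31 = 846.2
(n2-1)*s2^2 = 20 * 10.28 = 205.6
numerator = 846.2 + 205.6 = 1051.8
n1+n2-2 = 40
sp^2 = 1051.8 / 40 = 26.295

26.2950


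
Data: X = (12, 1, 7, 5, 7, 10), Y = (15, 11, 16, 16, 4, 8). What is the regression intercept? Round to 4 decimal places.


a = ybar - b*xbar, where b = sum((xi-xbar)(yi-ybar)) / sum((xi-xbar)^2)
n = 6, xbar = 42/6 = 7, ybar = 70/6 = 35/3 ≈ 11.666667
Sxy = sum((xi-xbar)(yi-ybar)) = 1
Sxx = sum((xi-xbar)^2) = 74
b = Sxy / Sxx = 1/74 ≈ 0.013514
a = 11.666667 - 0.013514 * 7 = 2569/222 ≈ 11.572072

11.5721


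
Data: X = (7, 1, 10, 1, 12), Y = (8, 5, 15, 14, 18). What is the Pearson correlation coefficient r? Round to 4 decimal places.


r = sum((xi-xbar)(yi-ybar)) / sqrt(sum((xi-xbar)^2) * sum((yi-ybar)^2))
n = 5, xbar = 31/5 = 6.2, ybar = 60/5 = 12
Sxy = sum((xi-xbar)(yi-ybar)) = 69
Sxx = sum((xi-xbar)^2) = 102.8
Syy = sum((yi-ybar)^2) = 114
sqrt(Sxx*Syy) ≈ 108.255254
r = Sxy / sqrt(Sxx*Syy) = 69 / 108.255254 ≈ 0.637382

0.6374


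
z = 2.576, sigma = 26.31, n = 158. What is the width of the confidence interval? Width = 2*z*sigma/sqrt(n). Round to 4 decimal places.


width = 2*z*sigma/sqrt(n)
2*z*sigma = 2 * 2.576 * 26.31 = 135.54912
sqrt(158) ≈ 12.569805
width = 135.54912 / 12.569805 ≈ 10.783709

10.7837


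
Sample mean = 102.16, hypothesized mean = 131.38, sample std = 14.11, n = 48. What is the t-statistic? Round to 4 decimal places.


t = (xbar - mu0) / (s/sqrt(n))
xbar - mu0 = 102.16 - 131.38 = -29.22
sqrt(48) ≈ 6.92820323
s/sqrt(n) = 14.11 / 6.92820323 ≈ 2.03660307
t = -29.22 / 2.03660307 ≈ -14.347420

-14.3474


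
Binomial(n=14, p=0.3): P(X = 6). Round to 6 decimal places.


P = C(n,k) * p^k * (1-p)^(n-k)
C(14,6) = 3003
p^k = 0.3^6 = 0.000729
(1-p)^(n-k) = 0.7^8 = 0.05764801
P = 3003 * 0.000729 * 0.05764801 ≈ 0.126202

0.126202


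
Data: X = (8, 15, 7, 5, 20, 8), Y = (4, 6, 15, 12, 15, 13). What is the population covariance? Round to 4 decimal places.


Cov = (1/n)*sum((xi-xbar)(yi-ybar))
n = 6, xbar = 63/6 = 10.5, ybar = 65/6 ≈ 10.833333
sum((xi-xbar)(yi-ybar)) = 8.5
Cov = 8.5 / 6 = 17/12 ≈ 1.416667

1.4167


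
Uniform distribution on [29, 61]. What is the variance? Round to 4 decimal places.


Var = (b-a)^2 / 12
(b-a)^2 = (61 - 29)^2 = 1024
Var = 1024/12 ≈ 85.333333

85.3333


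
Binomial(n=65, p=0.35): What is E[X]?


E[X] = n*p = 65 * 0.35 = 22.75

22.75


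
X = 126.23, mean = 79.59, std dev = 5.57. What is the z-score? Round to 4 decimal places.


z = (X - mu) / sigma
X - mu = 126.23 - 79.59 = 46.64
z = 46.64 / 5.57 = 4664/557 ≈ 8.373429

8.3734


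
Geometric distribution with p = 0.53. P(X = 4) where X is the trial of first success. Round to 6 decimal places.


P = (1-p)^(k-1) * p
(1-p)^(k-1) = 0.47^3 = 0.103823
P = 0.103823 * 0.53 = 0.05502619

0.055026


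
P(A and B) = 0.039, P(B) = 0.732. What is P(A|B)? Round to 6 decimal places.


P(A|B) = P(A and B) / P(B) = 0.039 / 0.732 = 13/244 ≈ 0.05327869

0.053279


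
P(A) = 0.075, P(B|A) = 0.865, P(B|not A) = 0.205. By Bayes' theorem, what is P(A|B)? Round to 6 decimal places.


P(A|B) = P(B|A)*P(A) / P(B), P(B) = P(B|A)*P(A) + P(B|not A)*P(not A)
P(B|A)*P(A) = 0.865 * 0.075 = 0.064875
P(B|not A)*P(not A) = 0.205 * 0.925 = 0.189625
P(B) = 0.064875 + 0.189625 = 0.2545
P(A|B) = 0.064875 / 0.2545 = 519/2036 ≈ 0.25491159

0.254912


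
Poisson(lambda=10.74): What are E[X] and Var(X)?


E[X] = Var(X) = lambda = 10.74

10.74, 10.74


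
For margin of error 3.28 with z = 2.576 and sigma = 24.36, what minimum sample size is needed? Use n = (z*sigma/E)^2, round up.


z*sigma/E = 2.576 * 24.36 / 3.28 = 98049/5125 ≈ 19.131512
(z*sigma/E)^2 ≈ 366.014759
round up: n = 367

367


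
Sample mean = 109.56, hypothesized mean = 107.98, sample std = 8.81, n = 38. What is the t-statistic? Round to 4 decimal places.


t = (xbar - mu0) / (s/sqrt(n))
xbar - mu0 = 109.56 - 107.98 = 1.58
sqrt(38) ≈ 6.16441400
s/sqrt(n) = 8.81 / 6.16441400 ≈ 1.42917072
t = 1.58 / 1.42917072 ≈ 1.105536

1.1055


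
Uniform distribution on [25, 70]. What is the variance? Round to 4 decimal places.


Var = (b-a)^2 / 12
(b-a)^2 = (70 - 25)^2 = 2025
Var = 2025/12 = 168.75

168.7500


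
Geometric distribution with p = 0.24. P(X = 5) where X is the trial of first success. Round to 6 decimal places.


P = (1-p)^(k-1) * p
(1-p)^(k-1) = 0.76^4 ≈ 0.3336218
P = 0.3336218 * 0.24 ≈ 0.08006922

0.080069


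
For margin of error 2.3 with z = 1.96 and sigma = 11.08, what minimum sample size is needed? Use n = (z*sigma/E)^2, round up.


z*sigma/E = 1.96 * 11.08 / 2.3 = 27146/2875 ≈ 9.442087
(z*sigma/E)^2 ≈ 89.153006
round up: n = 90

90


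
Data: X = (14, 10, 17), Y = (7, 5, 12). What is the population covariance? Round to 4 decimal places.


Cov = (1/n)*sum((xi-xbar)(yi-ybar))
n = 3, xbar = 41/3 ≈ 13.666667, ybar = 24/3 = 8
sum((xi-xbar)(yi-ybar)) = 24
Cov = 24 / 3 = 8

8.0000


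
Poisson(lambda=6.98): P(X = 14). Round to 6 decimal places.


P = e^(-lam) * lam^k / k!
e^(-6.98) ≈ 0.0009303032
lam^k = 6.98^14 ≈ 651592259797.499656
k! = 14! = 87178291200
P = 0.0009303032 * 651592259797.499656 / 87178291200 ≈ 0.006953

0.006953


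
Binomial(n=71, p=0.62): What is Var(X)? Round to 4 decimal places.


Var = n*p*(1-p) = 71 * 0.62 * 0.38 = 16.7276

16.7276


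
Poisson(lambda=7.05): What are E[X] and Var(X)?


E[X] = Var(X) = lambda = 7.05

7.05, 7.05


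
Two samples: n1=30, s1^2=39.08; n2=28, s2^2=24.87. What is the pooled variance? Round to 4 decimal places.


sp^2 = ((n1-1)*s1^2 + (n2-1)*s2^2)/(n1+n2-2)
(n1-1)*s1^2 = 29 * 39.08 = 1133.32
(n2-1)*s2^2 = 27 * 24.87 = 671.49
numerator = 1133.32 + 671.49 = 1804.81
n1+n2-2 = 56
sp^2 = 1804.81 / 56 = 32.22875

32.2288


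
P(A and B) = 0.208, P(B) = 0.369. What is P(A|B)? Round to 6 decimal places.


P(A|B) = P(A and B) / P(B) = 0.208 / 0.369 = 208/369 ≈ 0.56368564

0.563686


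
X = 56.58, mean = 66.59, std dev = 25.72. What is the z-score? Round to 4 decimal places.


z = (X - mu) / sigma
X - mu = 56.58 - 66.59 = -10.01
z = -10.01 / 25.72 = -1001/2572 ≈ -0.389191

-0.3892


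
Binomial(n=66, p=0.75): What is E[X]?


E[X] = n*p = 66 * 0.75 = 49.5

49.5


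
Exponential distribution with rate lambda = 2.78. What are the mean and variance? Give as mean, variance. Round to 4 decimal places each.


mean = 1/lam, var = 1/lam^2
mean = 1 / 2.78 = 50/139 ≈ 0.359712
lam^2 = 2.78^2 = 7.7284
var = 1 / 7.7284 ≈ 0.129393

0.3597, 0.1294


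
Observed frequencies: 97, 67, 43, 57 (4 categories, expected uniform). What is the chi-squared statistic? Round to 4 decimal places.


chi2 = sum((O-E)^2/E), E = total/4
total = 264, E = 264/4 = 66
(97 - 66)^2 / 66 = 961 / 66 = 961/66 ≈ 14.560606
(67 - 66)^2 / 66 = 1 / 66 = 1/66 ≈ 0.015152
(43 - 66)^2 / 66 = 529 / 66 = 529/66 ≈ 8.015152
(57 - 66)^2 / 66 = 81 / 66 = 27/22 ≈ 1.227273
chi2 = 262/11 ≈ 23.818182

23.8182


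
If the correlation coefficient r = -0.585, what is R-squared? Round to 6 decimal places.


R^2 = r^2 = (-0.585)^2 = 0.342225

0.342225


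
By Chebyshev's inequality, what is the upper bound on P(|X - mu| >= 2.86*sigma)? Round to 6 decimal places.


P <= 1/k^2
k^2 = 2.86^2 = 8.1796
1/k^2 = 1 / 8.1796 ≈ 0.12225537

0.122255


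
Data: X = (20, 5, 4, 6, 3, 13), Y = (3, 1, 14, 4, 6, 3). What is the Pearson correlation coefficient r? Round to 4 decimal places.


r = sum((xi-xbar)(yi-ybar)) / sqrt(sum((xi-xbar)^2) * sum((yi-ybar)^2))
n = 6, xbar = 51/6 = 8.5, ybar = 31/6 ≈ 5.166667
Sxy = sum((xi-xbar)(yi-ybar)) = -61.5
Sxx = sum((xi-xbar)^2) = 221.5
Syy = sum((yi-ybar)^2) = 641/6 ≈ 106.833333
sqrt(Sxx*Syy) ≈ 153.829722
r = Sxy / sqrt(Sxx*Syy) = -61.5 / 153.829722 ≈ -0.399793

-0.3998


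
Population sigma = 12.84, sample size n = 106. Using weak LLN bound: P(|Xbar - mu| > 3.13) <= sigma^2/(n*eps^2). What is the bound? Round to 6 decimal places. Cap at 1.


bound = min(1, sigma^2/(n*eps^2))
sigma^2 = 12.84^2 = 164.8656
n*eps^2 = 106 * 3.13^2 = 106 * 9.7969 = 1038.4714
sigma^2/(n*eps^2) = 164.8656 / 1038.4714 ≈ 0.15875796

0.158758


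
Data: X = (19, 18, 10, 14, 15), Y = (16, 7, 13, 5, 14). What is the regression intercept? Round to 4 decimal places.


a = ybar - b*xbar, where b = sum((xi-xbar)(yi-ybar)) / sum((xi-xbar)^2)
n = 5, xbar = 76/5 = 15.2, ybar = 55/5 = 11
Sxy = sum((xi-xbar)(yi-ybar)) = 4
Sxx = sum((xi-xbar)^2) = 50.8
b = Sxy / Sxx = 10/127 ≈ 0.078740
a = 11 - 0.078740 * 15.2 = 1245/127 ≈ 9.803150

9.8031


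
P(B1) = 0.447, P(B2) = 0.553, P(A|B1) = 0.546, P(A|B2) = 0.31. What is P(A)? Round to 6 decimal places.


P(A) = P(A|B1)*P(B1) + P(A|B2)*P(B2)
P(A|B1)*P(B1) = 0.546 * 0.447 = 0.244062
P(A|B2)*P(B2) = 0.31 * 0.553 = 0.17143
P(A) = 0.244062 + 0.17143 = 0.415492

0.415492


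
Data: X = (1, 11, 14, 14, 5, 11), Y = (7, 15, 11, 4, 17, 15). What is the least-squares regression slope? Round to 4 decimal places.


b = sum((xi-xbar)(yi-ybar)) / sum((xi-xbar)^2)
n = 6, xbar = 56/6 = 28/3 ≈ 9.333333, ybar = 69/6 = 11.5
Sxy = sum((xi-xbar)(yi-ybar)) = -12
Sxx = sum((xi-xbar)^2) = 412/3 ≈ 137.333333
b = Sxy / Sxx = -9/103 ≈ -0.087379

-0.0874


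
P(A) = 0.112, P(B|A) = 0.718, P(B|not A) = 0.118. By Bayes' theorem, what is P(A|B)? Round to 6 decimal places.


P(A|B) = P(B|A)*P(A) / P(B), P(B) = P(B|A)*P(A) + P(B|not A)*P(not A)
P(B|A)*P(A) = 0.718 * 0.112 = 0.080416
P(B|not A)*P(not A) = 0.118 * 0.888 = 0.104784
P(B) = 0.080416 + 0.104784 = 0.1852
P(A|B) = 0.080416 / 0.1852 ≈ 0.43421166

0.434212


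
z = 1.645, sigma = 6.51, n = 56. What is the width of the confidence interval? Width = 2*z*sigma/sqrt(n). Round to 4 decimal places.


width = 2*z*sigma/sqrt(n)
2*z*sigma = 2 * 1.645 * 6.51 = 21.4179
sqrt(56) ≈ 7.483315
width = 21.4179 / 7.483315 ≈ 2.862087

2.8621


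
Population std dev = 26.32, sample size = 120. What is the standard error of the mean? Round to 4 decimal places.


SE = sigma / sqrt(n)
sqrt(120) ≈ 10.954451
SE = 26.32 / 10.954451 ≈ 2.402676

2.4027


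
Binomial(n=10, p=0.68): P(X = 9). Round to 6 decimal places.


P = C(n,k) * p^k * (1-p)^(n-k)
C(10,9) = 10
p^k = 0.68^9 ≈ 0.03108710
(1-p)^(n-k) = 0.32^1 = 0.32
P = 10 * 0.03108710 * 0.32 ≈ 0.099479

0.099479


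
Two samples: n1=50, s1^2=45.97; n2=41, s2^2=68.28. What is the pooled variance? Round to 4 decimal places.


sp^2 = ((n1-1)*s1^2 + (n2-1)*s2^2)/(n1+n2-2)
(n1-1)*s1^2 = 49 * 45.97 = 2252.53
(n2-1)*s2^2 = 40 * 68.28 = 2731.2
numerator = 2252.53 + 2731.2 = 4983.73
n1+n2-2 = 89
sp^2 = 4983.73 / 89 = 498373/8900 ≈ 55.996966

55.9970


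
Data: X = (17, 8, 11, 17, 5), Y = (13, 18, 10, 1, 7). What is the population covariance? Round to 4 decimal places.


Cov = (1/n)*sum((xi-xbar)(yi-ybar))
n = 5, xbar = 58/5 = 11.6, ybar = 49/5 = 9.8
sum((xi-xbar)(yi-ybar)) = -41.4
Cov = -41.4 / 5 = -8.28

-8.2800


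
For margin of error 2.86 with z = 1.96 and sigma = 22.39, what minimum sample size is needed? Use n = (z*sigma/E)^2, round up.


z*sigma/E = 1.96 * 22.39 / 2.86 = 109711/7150 ≈ 15.344196
(z*sigma/E)^2 ≈ 235.444345
round up: n = 236

236


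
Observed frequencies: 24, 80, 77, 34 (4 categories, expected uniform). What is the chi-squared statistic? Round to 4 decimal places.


chi2 = sum((O-E)^2/E), E = total/4
total = 215, E = 215/4 = 53.75
(24 - 53.75)^2 / 53.75 = 885.0625 / 53.75 = 14161/860 ≈ 16.466279
(80 - 53.75)^2 / 53.75 = 689.0625 / 53.75 = 2205/172 ≈ 12.819767
(77 - 53.75)^2 / 53.75 = 540.5625 / 53.75 = 8649/860 ≈ 10.056977
(34 - 53.75)^2 / 53.75 = 390.0625 / 53.75 = 6241/860 ≈ 7.256977
chi2 = 46.6

46.6000


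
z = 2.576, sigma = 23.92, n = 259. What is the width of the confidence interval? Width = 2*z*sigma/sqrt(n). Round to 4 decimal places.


width = 2*z*sigma/sqrt(n)
2*z*sigma = 2 * 2.576 * 23.92 = 123.23584
sqrt(259) ≈ 16.093477
width = 123.23584 / 16.093477 ≈ 7.657503

7.6575


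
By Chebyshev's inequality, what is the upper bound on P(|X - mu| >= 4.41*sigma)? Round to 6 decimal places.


P <= 1/k^2
k^2 = 4.41^2 = 19.4481
1/k^2 = 1 / 19.4481 ≈ 0.05141890

0.051419


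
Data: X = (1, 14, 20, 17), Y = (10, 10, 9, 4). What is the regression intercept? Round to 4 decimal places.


a = ybar - b*xbar, where b = sum((xi-xbar)(yi-ybar)) / sum((xi-xbar)^2)
n = 4, xbar = 52/4 = 13, ybar = 33/4 = 8.25
Sxy = sum((xi-xbar)(yi-ybar)) = -31
Sxx = sum((xi-xbar)^2) = 210
b = Sxy / Sxx = -31/210 ≈ -0.147619
a = 8.25 - (-0.147619) * 13 = 4271/420 ≈ 10.169048

10.1690


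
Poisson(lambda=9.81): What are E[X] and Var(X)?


E[X] = Var(X) = lambda = 9.81

9.81, 9.81


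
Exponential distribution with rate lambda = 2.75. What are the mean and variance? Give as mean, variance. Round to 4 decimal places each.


mean = 1/lam, var = 1/lam^2
mean = 1 / 2.75 = 4/11 ≈ 0.363636
lam^2 = 2.75^2 = 7.5625
var = 1 / 7.5625 = 16/121 ≈ 0.132231

0.3636, 0.1322


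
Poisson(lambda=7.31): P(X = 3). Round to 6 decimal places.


P = e^(-lam) * lam^k / k!
e^(-7.31) ≈ 0.0006688171
lam^k = 7.31^3 = 390.617891
k! = 3! = 6
P = 0.0006688171 * 390.617891 / 6 ≈ 0.043542

0.043542


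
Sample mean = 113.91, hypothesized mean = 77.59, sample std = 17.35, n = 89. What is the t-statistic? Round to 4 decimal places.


t = (xbar - mu0) / (s/sqrt(n))
xbar - mu0 = 113.91 - 77.59 = 36.32
sqrt(89) ≈ 9.43398113
s/sqrt(n) = 17.35 / 9.43398113 ≈ 1.83909632
t = 36.32 / 1.83909632 ≈ 19.748830

19.7488


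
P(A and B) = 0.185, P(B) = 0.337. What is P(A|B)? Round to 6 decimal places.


P(A|B) = P(A and B) / P(B) = 0.185 / 0.337 = 185/337 ≈ 0.54896142

0.548961


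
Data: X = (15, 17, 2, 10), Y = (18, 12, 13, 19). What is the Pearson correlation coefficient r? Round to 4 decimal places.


r = sum((xi-xbar)(yi-ybar)) / sqrt(sum((xi-xbar)^2) * sum((yi-ybar)^2))
n = 4, xbar = 44/4 = 11, ybar = 62/4 = 15.5
Sxy = sum((xi-xbar)(yi-ybar)) = 8
Sxx = sum((xi-xbar)^2) = 134
Syy = sum((yi-ybar)^2) = 37
sqrt(Sxx*Syy) ≈ 70.413067
r = Sxy / sqrt(Sxx*Syy) = 8 / 70.413067 ≈ 0.113615

0.1136


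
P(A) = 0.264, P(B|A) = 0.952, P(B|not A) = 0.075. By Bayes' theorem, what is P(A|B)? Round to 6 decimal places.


P(A|B) = P(B|A)*P(A) / P(B), P(B) = P(B|A)*P(A) + P(B|not A)*P(not A)
P(B|A)*P(A) = 0.952 * 0.264 = 0.251328
P(B|not A)*P(not A) = 0.075 * 0.736 = 0.0552
P(B) = 0.251328 + 0.0552 = 0.306528
P(A|B) = 0.251328 / 0.306528 = 2618/3193 ≈ 0.81991857

0.819919


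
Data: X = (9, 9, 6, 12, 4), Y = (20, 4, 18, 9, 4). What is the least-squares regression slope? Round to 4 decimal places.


b = sum((xi-xbar)(yi-ybar)) / sum((xi-xbar)^2)
n = 5, xbar = 40/5 = 8, ybar = 55/5 = 11
Sxy = sum((xi-xbar)(yi-ybar)) = 8
Sxx = sum((xi-xbar)^2) = 38
b = Sxy / Sxx = 4/19 ≈ 0.210526

0.2105


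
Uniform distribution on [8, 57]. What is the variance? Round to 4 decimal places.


Var = (b-a)^2 / 12
(b-a)^2 = (57 - 8)^2 = 2401
Var = 2401/12 ≈ 200.083333

200.0833
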